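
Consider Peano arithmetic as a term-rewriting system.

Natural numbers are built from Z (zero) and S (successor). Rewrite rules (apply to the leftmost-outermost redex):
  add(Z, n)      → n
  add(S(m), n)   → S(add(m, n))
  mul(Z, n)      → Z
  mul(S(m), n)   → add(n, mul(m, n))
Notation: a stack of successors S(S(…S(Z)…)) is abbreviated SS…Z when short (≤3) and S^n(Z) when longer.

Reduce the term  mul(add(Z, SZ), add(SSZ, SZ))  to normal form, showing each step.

Answer: normal form = SSSZ  (in 10 steps)

Reduction:
  start: mul(add(Z, SZ), add(SSZ, SZ))
  step 1: mul(SZ, add(SSZ, SZ))
  step 2: add(add(SSZ, SZ), mul(Z, add(SSZ, SZ)))
  step 3: add(S(add(SZ, SZ)), mul(Z, add(SSZ, SZ)))
  step 4: S(add(add(SZ, SZ), mul(Z, add(SSZ, SZ))))
  step 5: S(add(S(add(Z, SZ)), mul(Z, add(SSZ, SZ))))
  step 6: S(S(add(add(Z, SZ), mul(Z, add(SSZ, SZ)))))
  step 7: S(S(add(SZ, mul(Z, add(SSZ, SZ)))))
  step 8: S(S(S(add(Z, mul(Z, add(SSZ, SZ))))))
  step 9: S(S(S(mul(Z, add(SSZ, SZ)))))
  step 10: SSSZ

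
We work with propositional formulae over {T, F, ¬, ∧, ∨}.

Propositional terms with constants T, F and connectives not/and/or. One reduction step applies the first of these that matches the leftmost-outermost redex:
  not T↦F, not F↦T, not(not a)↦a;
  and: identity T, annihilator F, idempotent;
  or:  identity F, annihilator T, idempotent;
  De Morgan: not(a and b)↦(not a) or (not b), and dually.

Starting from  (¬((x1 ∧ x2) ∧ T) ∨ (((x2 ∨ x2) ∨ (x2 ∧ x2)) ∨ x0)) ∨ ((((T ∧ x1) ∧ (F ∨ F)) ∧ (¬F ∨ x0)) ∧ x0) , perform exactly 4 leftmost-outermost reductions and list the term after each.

  start: (¬((x1 ∧ x2) ∧ T) ∨ (((x2 ∨ x2) ∨ (x2 ∧ x2)) ∨ x0)) ∨ ((((T ∧ x1) ∧ (F ∨ F)) ∧ (¬F ∨ x0)) ∧ x0)
  →1  ((¬(x1 ∧ x2) ∨ ¬T) ∨ (((x2 ∨ x2) ∨ (x2 ∧ x2)) ∨ x0)) ∨ ((((T ∧ x1) ∧ (F ∨ F)) ∧ (¬F ∨ x0)) ∧ x0)
  →2  (((¬x1 ∨ ¬x2) ∨ ¬T) ∨ (((x2 ∨ x2) ∨ (x2 ∧ x2)) ∨ x0)) ∨ ((((T ∧ x1) ∧ (F ∨ F)) ∧ (¬F ∨ x0)) ∧ x0)
  →3  (((¬x1 ∨ ¬x2) ∨ F) ∨ (((x2 ∨ x2) ∨ (x2 ∧ x2)) ∨ x0)) ∨ ((((T ∧ x1) ∧ (F ∨ F)) ∧ (¬F ∨ x0)) ∧ x0)
  →4  ((¬x1 ∨ ¬x2) ∨ (((x2 ∨ x2) ∨ (x2 ∧ x2)) ∨ x0)) ∨ ((((T ∧ x1) ∧ (F ∨ F)) ∧ (¬F ∨ x0)) ∧ x0)

Answer: after 4 steps: ((¬x1 ∨ ¬x2) ∨ (((x2 ∨ x2) ∨ (x2 ∧ x2)) ∨ x0)) ∨ ((((T ∧ x1) ∧ (F ∨ F)) ∧ (¬F ∨ x0)) ∧ x0)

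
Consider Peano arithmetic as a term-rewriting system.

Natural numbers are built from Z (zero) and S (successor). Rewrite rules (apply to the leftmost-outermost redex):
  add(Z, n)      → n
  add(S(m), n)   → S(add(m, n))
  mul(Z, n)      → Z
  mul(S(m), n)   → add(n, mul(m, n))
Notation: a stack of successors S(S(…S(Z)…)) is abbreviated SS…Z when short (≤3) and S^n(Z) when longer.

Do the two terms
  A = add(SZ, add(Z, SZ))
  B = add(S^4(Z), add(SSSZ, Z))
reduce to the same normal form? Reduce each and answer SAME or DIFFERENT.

Answer: DIFFERENT — A ⇓ SSZ, B ⇓ S^7(Z)

Working:
Term A:
  start: add(SZ, add(Z, SZ))
  →1  S(add(Z, add(Z, SZ)))
  →2  S(add(Z, SZ))
  →3  SSZ

Term B:
  start: add(S^4(Z), add(SSSZ, Z))
  →1  S(add(SSSZ, add(SSSZ, Z)))
  →2  S(S(add(SSZ, add(SSSZ, Z))))
  →3  S(S(S(add(SZ, add(SSSZ, Z)))))
  →4  S(S(S(S(add(Z, add(SSSZ, Z))))))
  →5  S(S(S(S(add(SSSZ, Z)))))
  →6  S(S(S(S(S(add(SSZ, Z))))))
  →7  S(S(S(S(S(S(add(SZ, Z)))))))
  →8  S(S(S(S(S(S(S(add(Z, Z))))))))
  →9  S^7(Z)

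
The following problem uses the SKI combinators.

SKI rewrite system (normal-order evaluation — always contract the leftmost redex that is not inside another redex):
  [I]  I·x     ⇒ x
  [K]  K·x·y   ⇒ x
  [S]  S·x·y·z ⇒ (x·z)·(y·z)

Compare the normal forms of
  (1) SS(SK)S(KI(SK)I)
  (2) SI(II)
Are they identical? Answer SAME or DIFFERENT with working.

Term A:
  start: SS(SK)S(KI(SK)I)
  →1  SS(SKS)(KI(SK)I)
  →2  S(KI(SK)I)(SKS(KI(SK)I))
  →3  S(II)(SKS(KI(SK)I))
  →4  SI(SKS(KI(SK)I))
  →5  SI(K(KI(SK)I)(S(KI(SK)I)))
  →6  SI(KI(SK)I)
  →7  SI(II)
  →8  SII

Term B:
  start: SI(II)
  →1  SII

Answer: SAME — A ⇓ SII, B ⇓ SII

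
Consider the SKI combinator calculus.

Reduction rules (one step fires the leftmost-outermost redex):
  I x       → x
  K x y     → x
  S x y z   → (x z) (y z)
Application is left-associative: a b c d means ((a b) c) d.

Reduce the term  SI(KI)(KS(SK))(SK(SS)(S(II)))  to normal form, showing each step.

  start: SI(KI)(KS(SK))(SK(SS)(S(II)))
  →1  I(KS(SK))(KI(KS(SK)))(SK(SS)(S(II)))
  →2  KS(SK)(KI(KS(SK)))(SK(SS)(S(II)))
  →3  S(KI(KS(SK)))(SK(SS)(S(II)))
  →4  SI(SK(SS)(S(II)))
  →5  SI(K(S(II))(SS(S(II))))
  →6  SI(S(II))
  →7  SI(SI)

Answer: normal form = SI(SI)  (in 7 steps)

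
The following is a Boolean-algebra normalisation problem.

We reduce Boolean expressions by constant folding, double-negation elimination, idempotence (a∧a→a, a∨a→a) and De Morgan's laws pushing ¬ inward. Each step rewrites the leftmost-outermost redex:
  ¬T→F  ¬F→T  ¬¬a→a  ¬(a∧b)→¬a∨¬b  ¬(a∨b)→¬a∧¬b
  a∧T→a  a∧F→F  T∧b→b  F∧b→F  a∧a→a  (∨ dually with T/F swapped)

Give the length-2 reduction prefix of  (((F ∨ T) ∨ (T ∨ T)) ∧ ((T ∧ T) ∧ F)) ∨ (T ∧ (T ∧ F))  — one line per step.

  start: (((F ∨ T) ∨ (T ∨ T)) ∧ ((T ∧ T) ∧ F)) ∨ (T ∧ (T ∧ F))
  step 1: ((T ∨ (T ∨ T)) ∧ ((T ∧ T) ∧ F)) ∨ (T ∧ (T ∧ F))
  step 2: (T ∧ ((T ∧ T) ∧ F)) ∨ (T ∧ (T ∧ F))

Answer: after 2 steps: (T ∧ ((T ∧ T) ∧ F)) ∨ (T ∧ (T ∧ F))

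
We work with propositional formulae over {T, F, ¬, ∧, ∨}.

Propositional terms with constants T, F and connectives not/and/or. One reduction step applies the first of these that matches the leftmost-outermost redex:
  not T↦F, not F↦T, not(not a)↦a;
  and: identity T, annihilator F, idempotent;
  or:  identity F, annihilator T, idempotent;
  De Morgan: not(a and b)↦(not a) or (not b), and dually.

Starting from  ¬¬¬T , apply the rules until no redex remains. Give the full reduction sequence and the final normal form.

  start: ¬¬¬T
  →1  ¬T
  →2  F

Answer: normal form = F  (in 2 steps)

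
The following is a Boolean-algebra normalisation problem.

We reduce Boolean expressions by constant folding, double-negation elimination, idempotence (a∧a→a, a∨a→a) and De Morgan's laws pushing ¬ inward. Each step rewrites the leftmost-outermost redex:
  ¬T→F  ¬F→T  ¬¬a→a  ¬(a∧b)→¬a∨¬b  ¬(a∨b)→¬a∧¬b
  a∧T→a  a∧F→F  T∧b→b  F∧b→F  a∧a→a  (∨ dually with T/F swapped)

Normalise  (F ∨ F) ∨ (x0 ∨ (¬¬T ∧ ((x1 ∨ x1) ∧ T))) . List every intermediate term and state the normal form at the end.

  start: (F ∨ F) ∨ (x0 ∨ (¬¬T ∧ ((x1 ∨ x1) ∧ T)))
  [1] F ∨ (x0 ∨ (¬¬T ∧ ((x1 ∨ x1) ∧ T)))
  [2] x0 ∨ (¬¬T ∧ ((x1 ∨ x1) ∧ T))
  [3] x0 ∨ (T ∧ ((x1 ∨ x1) ∧ T))
  [4] x0 ∨ ((x1 ∨ x1) ∧ T)
  [5] x0 ∨ (x1 ∨ x1)
  [6] x0 ∨ x1

Answer: normal form = x0 ∨ x1  (in 6 steps)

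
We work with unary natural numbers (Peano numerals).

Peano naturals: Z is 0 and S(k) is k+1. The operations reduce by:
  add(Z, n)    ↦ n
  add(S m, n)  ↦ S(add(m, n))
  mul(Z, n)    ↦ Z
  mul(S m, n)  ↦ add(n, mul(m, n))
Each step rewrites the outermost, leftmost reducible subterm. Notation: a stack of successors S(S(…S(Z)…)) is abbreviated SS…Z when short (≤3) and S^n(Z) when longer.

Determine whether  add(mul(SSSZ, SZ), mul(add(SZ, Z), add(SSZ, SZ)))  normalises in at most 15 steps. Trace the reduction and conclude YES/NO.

  start: add(mul(SSSZ, SZ), mul(add(SZ, Z), add(SSZ, SZ)))
  →1  add(add(SZ, mul(SSZ, SZ)), mul(add(SZ, Z), add(SSZ, SZ)))
  →2  add(S(add(Z, mul(SSZ, SZ))), mul(add(SZ, Z), add(SSZ, SZ)))
  →3  S(add(add(Z, mul(SSZ, SZ)), mul(add(SZ, Z), add(SSZ, SZ))))
  →4  S(add(mul(SSZ, SZ), mul(add(SZ, Z), add(SSZ, SZ))))
  →5  S(add(add(SZ, mul(SZ, SZ)), mul(add(SZ, Z), add(SSZ, SZ))))
  →6  S(add(S(add(Z, mul(SZ, SZ))), mul(add(SZ, Z), add(SSZ, SZ))))
  →7  S(S(add(add(Z, mul(SZ, SZ)), mul(add(SZ, Z), add(SSZ, SZ)))))
  →8  S(S(add(mul(SZ, SZ), mul(add(SZ, Z), add(SSZ, SZ)))))
  →9  S(S(add(add(SZ, mul(Z, SZ)), mul(add(SZ, Z), add(SSZ, SZ)))))
  →10  S(S(add(S(add(Z, mul(Z, SZ))), mul(add(SZ, Z), add(SSZ, SZ)))))
  →11  S(S(S(add(add(Z, mul(Z, SZ)), mul(add(SZ, Z), add(SSZ, SZ))))))
  →12  S(S(S(add(mul(Z, SZ), mul(add(SZ, Z), add(SSZ, SZ))))))
  →13  S(S(S(add(Z, mul(add(SZ, Z), add(SSZ, SZ))))))
  →14  S(S(S(mul(add(SZ, Z), add(SSZ, SZ)))))
  →15  S(S(S(mul(S(add(Z, Z)), add(SSZ, SZ)))))

Answer: NO — after 15 steps the term is S(S(S(mul(S(add(Z, Z)), add(SSZ, SZ))))), not yet normal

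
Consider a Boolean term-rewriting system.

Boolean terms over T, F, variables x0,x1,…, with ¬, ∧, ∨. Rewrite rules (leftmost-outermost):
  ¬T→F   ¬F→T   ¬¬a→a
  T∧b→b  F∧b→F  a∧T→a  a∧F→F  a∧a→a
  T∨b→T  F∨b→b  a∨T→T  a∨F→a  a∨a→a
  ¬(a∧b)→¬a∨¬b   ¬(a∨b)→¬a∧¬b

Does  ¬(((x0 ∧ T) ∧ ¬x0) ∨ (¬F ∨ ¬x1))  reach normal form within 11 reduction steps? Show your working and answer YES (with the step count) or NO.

Answer: YES — reaches normal form F in 10 ≤ 11 steps

Reduction:
  start: ¬(((x0 ∧ T) ∧ ¬x0) ∨ (¬F ∨ ¬x1))
  [1] ¬((x0 ∧ T) ∧ ¬x0) ∧ ¬(¬F ∨ ¬x1)
  [2] (¬(x0 ∧ T) ∨ ¬¬x0) ∧ ¬(¬F ∨ ¬x1)
  [3] ((¬x0 ∨ ¬T) ∨ ¬¬x0) ∧ ¬(¬F ∨ ¬x1)
  [4] ((¬x0 ∨ F) ∨ ¬¬x0) ∧ ¬(¬F ∨ ¬x1)
  [5] (¬x0 ∨ ¬¬x0) ∧ ¬(¬F ∨ ¬x1)
  [6] (¬x0 ∨ x0) ∧ ¬(¬F ∨ ¬x1)
  [7] (¬x0 ∨ x0) ∧ (¬¬F ∧ ¬¬x1)
  [8] (¬x0 ∨ x0) ∧ (F ∧ ¬¬x1)
  [9] (¬x0 ∨ x0) ∧ F
  [10] F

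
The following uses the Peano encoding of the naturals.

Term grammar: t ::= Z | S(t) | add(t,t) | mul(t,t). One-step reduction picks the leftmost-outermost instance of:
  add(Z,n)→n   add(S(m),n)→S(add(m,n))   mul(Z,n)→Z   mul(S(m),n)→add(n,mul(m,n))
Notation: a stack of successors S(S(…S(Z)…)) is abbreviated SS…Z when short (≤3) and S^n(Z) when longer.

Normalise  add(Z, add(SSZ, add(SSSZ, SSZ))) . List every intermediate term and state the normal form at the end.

  start: add(Z, add(SSZ, add(SSSZ, SSZ)))
  [1] add(SSZ, add(SSSZ, SSZ))
  [2] S(add(SZ, add(SSSZ, SSZ)))
  [3] S(S(add(Z, add(SSSZ, SSZ))))
  [4] S(S(add(SSSZ, SSZ)))
  [5] S(S(S(add(SSZ, SSZ))))
  [6] S(S(S(S(add(SZ, SSZ)))))
  [7] S(S(S(S(S(add(Z, SSZ))))))
  [8] S^7(Z)

Answer: normal form = S^7(Z)  (in 8 steps)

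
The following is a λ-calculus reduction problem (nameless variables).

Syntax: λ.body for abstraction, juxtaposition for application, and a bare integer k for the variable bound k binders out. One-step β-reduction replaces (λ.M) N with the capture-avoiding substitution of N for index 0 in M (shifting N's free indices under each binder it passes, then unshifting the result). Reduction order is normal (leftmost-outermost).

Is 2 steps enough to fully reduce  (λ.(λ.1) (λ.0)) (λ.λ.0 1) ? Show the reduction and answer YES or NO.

  start: (λ.(λ.1) (λ.0)) (λ.λ.0 1)
  →1  (λ.λ.λ.0 1) (λ.0)
  →2  λ.λ.0 1

Answer: YES — reaches normal form λ.λ.0 1 in 2 ≤ 2 steps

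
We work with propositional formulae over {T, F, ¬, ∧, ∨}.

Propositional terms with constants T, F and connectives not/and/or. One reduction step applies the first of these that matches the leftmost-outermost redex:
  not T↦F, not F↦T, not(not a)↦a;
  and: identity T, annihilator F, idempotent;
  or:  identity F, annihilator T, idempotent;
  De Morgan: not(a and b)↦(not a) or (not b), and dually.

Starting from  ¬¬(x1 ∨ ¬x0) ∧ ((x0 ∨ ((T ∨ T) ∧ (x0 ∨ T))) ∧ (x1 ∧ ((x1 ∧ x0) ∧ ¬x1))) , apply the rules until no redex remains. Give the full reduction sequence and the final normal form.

Answer: normal form = (x1 ∨ ¬x0) ∧ (x1 ∧ ((x1 ∧ x0) ∧ ¬x1))  (in 6 steps)

Working:
  start: ¬¬(x1 ∨ ¬x0) ∧ ((x0 ∨ ((T ∨ T) ∧ (x0 ∨ T))) ∧ (x1 ∧ ((x1 ∧ x0) ∧ ¬x1)))
  step 1: (x1 ∨ ¬x0) ∧ ((x0 ∨ ((T ∨ T) ∧ (x0 ∨ T))) ∧ (x1 ∧ ((x1 ∧ x0) ∧ ¬x1)))
  step 2: (x1 ∨ ¬x0) ∧ ((x0 ∨ (T ∧ (x0 ∨ T))) ∧ (x1 ∧ ((x1 ∧ x0) ∧ ¬x1)))
  step 3: (x1 ∨ ¬x0) ∧ ((x0 ∨ (x0 ∨ T)) ∧ (x1 ∧ ((x1 ∧ x0) ∧ ¬x1)))
  step 4: (x1 ∨ ¬x0) ∧ ((x0 ∨ T) ∧ (x1 ∧ ((x1 ∧ x0) ∧ ¬x1)))
  step 5: (x1 ∨ ¬x0) ∧ (T ∧ (x1 ∧ ((x1 ∧ x0) ∧ ¬x1)))
  step 6: (x1 ∨ ¬x0) ∧ (x1 ∧ ((x1 ∧ x0) ∧ ¬x1))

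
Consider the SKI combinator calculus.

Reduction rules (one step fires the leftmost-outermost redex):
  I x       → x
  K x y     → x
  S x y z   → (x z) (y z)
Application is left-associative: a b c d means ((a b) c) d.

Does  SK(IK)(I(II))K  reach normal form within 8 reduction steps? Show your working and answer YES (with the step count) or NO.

Answer: YES — reaches normal form K in 5 ≤ 8 steps

Working:
  start: SK(IK)(I(II))K
  [1] K(I(II))(IK(I(II)))K
  [2] I(II)K
  [3] IIK
  [4] IK
  [5] K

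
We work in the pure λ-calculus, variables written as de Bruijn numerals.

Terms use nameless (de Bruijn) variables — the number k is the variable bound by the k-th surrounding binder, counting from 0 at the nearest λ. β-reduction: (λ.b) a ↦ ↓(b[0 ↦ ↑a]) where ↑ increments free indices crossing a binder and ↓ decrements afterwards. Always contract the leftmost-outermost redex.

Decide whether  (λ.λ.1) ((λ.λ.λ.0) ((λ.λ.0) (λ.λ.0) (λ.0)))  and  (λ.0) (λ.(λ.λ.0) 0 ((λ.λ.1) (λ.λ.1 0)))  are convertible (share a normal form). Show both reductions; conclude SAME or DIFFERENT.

Answer: DIFFERENT — A ⇓ λ.λ.λ.0, B ⇓ λ.λ.λ.λ.1 0

Reduction:
Term A:
  start: (λ.λ.1) ((λ.λ.λ.0) ((λ.λ.0) (λ.λ.0) (λ.0)))
  step 1: λ.(λ.λ.λ.0) ((λ.λ.0) (λ.λ.0) (λ.0))
  step 2: λ.λ.λ.0

Term B:
  start: (λ.0) (λ.(λ.λ.0) 0 ((λ.λ.1) (λ.λ.1 0)))
  step 1: λ.(λ.λ.0) 0 ((λ.λ.1) (λ.λ.1 0))
  step 2: λ.(λ.0) ((λ.λ.1) (λ.λ.1 0))
  step 3: λ.(λ.λ.1) (λ.λ.1 0)
  step 4: λ.λ.λ.λ.1 0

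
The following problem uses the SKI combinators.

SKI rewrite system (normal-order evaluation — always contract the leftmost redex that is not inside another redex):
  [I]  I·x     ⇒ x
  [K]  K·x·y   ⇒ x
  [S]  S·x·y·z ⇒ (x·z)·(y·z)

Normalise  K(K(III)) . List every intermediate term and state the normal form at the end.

  start: K(K(III))
  →1  K(K(II))
  →2  K(KI)

Answer: normal form = K(KI)  (in 2 steps)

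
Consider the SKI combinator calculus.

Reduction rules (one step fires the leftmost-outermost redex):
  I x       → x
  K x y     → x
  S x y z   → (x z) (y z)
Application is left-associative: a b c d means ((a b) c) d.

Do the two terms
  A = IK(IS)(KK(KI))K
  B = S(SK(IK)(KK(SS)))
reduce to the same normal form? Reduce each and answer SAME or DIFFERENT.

Term A:
  start: IK(IS)(KK(KI))K
  →1  K(IS)(KK(KI))K
  →2  ISK
  →3  SK

Term B:
  start: S(SK(IK)(KK(SS)))
  →1  S(K(KK(SS))(IK(KK(SS))))
  →2  S(KK(SS))
  →3  SK

Answer: SAME — A ⇓ SK, B ⇓ SK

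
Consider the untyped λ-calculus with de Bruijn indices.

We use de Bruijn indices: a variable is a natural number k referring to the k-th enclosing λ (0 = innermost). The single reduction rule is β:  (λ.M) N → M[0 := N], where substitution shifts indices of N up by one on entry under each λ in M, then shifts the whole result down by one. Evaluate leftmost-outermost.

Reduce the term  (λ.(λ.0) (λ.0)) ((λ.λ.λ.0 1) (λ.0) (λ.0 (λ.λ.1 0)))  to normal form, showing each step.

Answer: normal form = λ.0  (in 2 steps)

Derivation:
  start: (λ.(λ.0) (λ.0)) ((λ.λ.λ.0 1) (λ.0) (λ.0 (λ.λ.1 0)))
  [1] (λ.0) (λ.0)
  [2] λ.0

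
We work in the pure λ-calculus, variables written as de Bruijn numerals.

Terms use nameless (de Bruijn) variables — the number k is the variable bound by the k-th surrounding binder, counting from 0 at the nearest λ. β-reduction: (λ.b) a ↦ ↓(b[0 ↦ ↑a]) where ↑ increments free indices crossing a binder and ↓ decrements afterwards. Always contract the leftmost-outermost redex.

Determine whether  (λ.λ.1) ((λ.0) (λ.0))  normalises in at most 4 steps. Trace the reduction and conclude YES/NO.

  start: (λ.λ.1) ((λ.0) (λ.0))
  step 1: λ.(λ.0) (λ.0)
  step 2: λ.λ.0

Answer: YES — reaches normal form λ.λ.0 in 2 ≤ 4 steps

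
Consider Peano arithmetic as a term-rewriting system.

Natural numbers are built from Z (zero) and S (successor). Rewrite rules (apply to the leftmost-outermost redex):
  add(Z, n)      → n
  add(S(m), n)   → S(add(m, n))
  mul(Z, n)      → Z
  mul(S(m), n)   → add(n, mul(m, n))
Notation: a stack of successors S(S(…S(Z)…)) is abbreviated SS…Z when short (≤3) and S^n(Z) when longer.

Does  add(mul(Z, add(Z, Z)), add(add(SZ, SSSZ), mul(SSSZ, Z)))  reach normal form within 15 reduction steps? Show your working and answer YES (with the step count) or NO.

  start: add(mul(Z, add(Z, Z)), add(add(SZ, SSSZ), mul(SSSZ, Z)))
  step 1: add(Z, add(add(SZ, SSSZ), mul(SSSZ, Z)))
  step 2: add(add(SZ, SSSZ), mul(SSSZ, Z))
  step 3: add(S(add(Z, SSSZ)), mul(SSSZ, Z))
  step 4: S(add(add(Z, SSSZ), mul(SSSZ, Z)))
  step 5: S(add(SSSZ, mul(SSSZ, Z)))
  step 6: S(S(add(SSZ, mul(SSSZ, Z))))
  step 7: S(S(S(add(SZ, mul(SSSZ, Z)))))
  step 8: S(S(S(S(add(Z, mul(SSSZ, Z))))))
  step 9: S(S(S(S(mul(SSSZ, Z)))))
  step 10: S(S(S(S(add(Z, mul(SSZ, Z))))))
  step 11: S(S(S(S(mul(SSZ, Z)))))
  step 12: S(S(S(S(add(Z, mul(SZ, Z))))))
  step 13: S(S(S(S(mul(SZ, Z)))))
  step 14: S(S(S(S(add(Z, mul(Z, Z))))))
  step 15: S(S(S(S(mul(Z, Z)))))

Answer: NO — after 15 steps the term is S(S(S(S(mul(Z, Z))))), not yet normal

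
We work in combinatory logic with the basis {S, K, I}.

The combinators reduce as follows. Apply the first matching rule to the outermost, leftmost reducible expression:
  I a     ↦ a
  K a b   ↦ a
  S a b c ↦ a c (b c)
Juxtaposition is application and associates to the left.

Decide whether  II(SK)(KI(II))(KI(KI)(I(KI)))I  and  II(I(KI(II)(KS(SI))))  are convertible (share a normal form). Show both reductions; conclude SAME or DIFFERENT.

Answer: DIFFERENT — A ⇓ I, B ⇓ S

Derivation:
Term A:
  start: II(SK)(KI(II))(KI(KI)(I(KI)))I
  →1  I(SK)(KI(II))(KI(KI)(I(KI)))I
  →2  SK(KI(II))(KI(KI)(I(KI)))I
  →3  K(KI(KI)(I(KI)))(KI(II)(KI(KI)(I(KI))))I
  →4  KI(KI)(I(KI))I
  →5  I(I(KI))I
  →6  I(KI)I
  →7  KII
  →8  I

Term B:
  start: II(I(KI(II)(KS(SI))))
  →1  I(I(KI(II)(KS(SI))))
  →2  I(KI(II)(KS(SI)))
  →3  KI(II)(KS(SI))
  →4  I(KS(SI))
  →5  KS(SI)
  →6  S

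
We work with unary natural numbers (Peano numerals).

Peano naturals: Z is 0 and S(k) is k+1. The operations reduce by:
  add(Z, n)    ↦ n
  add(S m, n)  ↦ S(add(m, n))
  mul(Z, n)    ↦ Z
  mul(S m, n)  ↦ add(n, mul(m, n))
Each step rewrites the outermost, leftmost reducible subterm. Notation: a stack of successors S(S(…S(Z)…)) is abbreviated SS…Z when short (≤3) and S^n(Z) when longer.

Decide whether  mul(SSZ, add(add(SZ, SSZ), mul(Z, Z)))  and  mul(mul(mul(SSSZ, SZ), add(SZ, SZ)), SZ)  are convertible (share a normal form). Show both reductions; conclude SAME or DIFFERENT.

Answer: SAME — A ⇓ S^6(Z), B ⇓ S^6(Z)

Derivation:
Term A:
  start: mul(SSZ, add(add(SZ, SSZ), mul(Z, Z)))
  step 1: add(add(add(SZ, SSZ), mul(Z, Z)), mul(SZ, add(add(SZ, SSZ), mul(Z, Z))))
  step 2: add(add(S(add(Z, SSZ)), mul(Z, Z)), mul(SZ, add(add(SZ, SSZ), mul(Z, Z))))
  step 3: add(S(add(add(Z, SSZ), mul(Z, Z))), mul(SZ, add(add(SZ, SSZ), mul(Z, Z))))
  step 4: S(add(add(add(Z, SSZ), mul(Z, Z)), mul(SZ, add(add(SZ, SSZ), mul(Z, Z)))))
  step 5: S(add(add(SSZ, mul(Z, Z)), mul(SZ, add(add(SZ, SSZ), mul(Z, Z)))))
  step 6: S(add(S(add(SZ, mul(Z, Z))), mul(SZ, add(add(SZ, SSZ), mul(Z, Z)))))
  step 7: S(S(add(add(SZ, mul(Z, Z)), mul(SZ, add(add(SZ, SSZ), mul(Z, Z))))))
  step 8: S(S(add(S(add(Z, mul(Z, Z))), mul(SZ, add(add(SZ, SSZ), mul(Z, Z))))))
  step 9: S(S(S(add(add(Z, mul(Z, Z)), mul(SZ, add(add(SZ, SSZ), mul(Z, Z)))))))
  step 10: S(S(S(add(mul(Z, Z), mul(SZ, add(add(SZ, SSZ), mul(Z, Z)))))))
  step 11: S(S(S(add(Z, mul(SZ, add(add(SZ, SSZ), mul(Z, Z)))))))
  step 12: S(S(S(mul(SZ, add(add(SZ, SSZ), mul(Z, Z))))))
  step 13: S(S(S(add(add(add(SZ, SSZ), mul(Z, Z)), mul(Z, add(add(SZ, SSZ), mul(Z, Z)))))))
  step 14: S(S(S(add(add(S(add(Z, SSZ)), mul(Z, Z)), mul(Z, add(add(SZ, SSZ), mul(Z, Z)))))))
  step 15: S(S(S(add(S(add(add(Z, SSZ), mul(Z, Z))), mul(Z, add(add(SZ, SSZ), mul(Z, Z)))))))
  step 16: S(S(S(S(add(add(add(Z, SSZ), mul(Z, Z)), mul(Z, add(add(SZ, SSZ), mul(Z, Z))))))))
  step 17: S(S(S(S(add(add(SSZ, mul(Z, Z)), mul(Z, add(add(SZ, SSZ), mul(Z, Z))))))))
  step 18: S(S(S(S(add(S(add(SZ, mul(Z, Z))), mul(Z, add(add(SZ, SSZ), mul(Z, Z))))))))
  step 19: S(S(S(S(S(add(add(SZ, mul(Z, Z)), mul(Z, add(add(SZ, SSZ), mul(Z, Z)))))))))
  step 20: S(S(S(S(S(add(S(add(Z, mul(Z, Z))), mul(Z, add(add(SZ, SSZ), mul(Z, Z)))))))))
  step 21: S(S(S(S(S(S(add(add(Z, mul(Z, Z)), mul(Z, add(add(SZ, SSZ), mul(Z, Z))))))))))
  step 22: S(S(S(S(S(S(add(mul(Z, Z), mul(Z, add(add(SZ, SSZ), mul(Z, Z))))))))))
  step 23: S(S(S(S(S(S(add(Z, mul(Z, add(add(SZ, SSZ), mul(Z, Z))))))))))
  step 24: S(S(S(S(S(S(mul(Z, add(add(SZ, SSZ), mul(Z, Z)))))))))
  step 25: S^6(Z)

Term B:
  start: mul(mul(mul(SSSZ, SZ), add(SZ, SZ)), SZ)
  step 1: mul(mul(add(SZ, mul(SSZ, SZ)), add(SZ, SZ)), SZ)
  step 2: mul(mul(S(add(Z, mul(SSZ, SZ))), add(SZ, SZ)), SZ)
  step 3: mul(add(add(SZ, SZ), mul(add(Z, mul(SSZ, SZ)), add(SZ, SZ))), SZ)
  step 4: mul(add(S(add(Z, SZ)), mul(add(Z, mul(SSZ, SZ)), add(SZ, SZ))), SZ)
  step 5: mul(S(add(add(Z, SZ), mul(add(Z, mul(SSZ, SZ)), add(SZ, SZ)))), SZ)
  step 6: add(SZ, mul(add(add(Z, SZ), mul(add(Z, mul(SSZ, SZ)), add(SZ, SZ))), SZ))
  step 7: S(add(Z, mul(add(add(Z, SZ), mul(add(Z, mul(SSZ, SZ)), add(SZ, SZ))), SZ)))
  step 8: S(mul(add(add(Z, SZ), mul(add(Z, mul(SSZ, SZ)), add(SZ, SZ))), SZ))
  step 9: S(mul(add(SZ, mul(add(Z, mul(SSZ, SZ)), add(SZ, SZ))), SZ))
  step 10: S(mul(S(add(Z, mul(add(Z, mul(SSZ, SZ)), add(SZ, SZ)))), SZ))
  step 11: S(add(SZ, mul(add(Z, mul(add(Z, mul(SSZ, SZ)), add(SZ, SZ))), SZ)))
  step 12: S(S(add(Z, mul(add(Z, mul(add(Z, mul(SSZ, SZ)), add(SZ, SZ))), SZ))))
  step 13: S(S(mul(add(Z, mul(add(Z, mul(SSZ, SZ)), add(SZ, SZ))), SZ)))
  step 14: S(S(mul(mul(add(Z, mul(SSZ, SZ)), add(SZ, SZ)), SZ)))
  step 15: S(S(mul(mul(mul(SSZ, SZ), add(SZ, SZ)), SZ)))
  step 16: S(S(mul(mul(add(SZ, mul(SZ, SZ)), add(SZ, SZ)), SZ)))
  step 17: S(S(mul(mul(S(add(Z, mul(SZ, SZ))), add(SZ, SZ)), SZ)))
  step 18: S(S(mul(add(add(SZ, SZ), mul(add(Z, mul(SZ, SZ)), add(SZ, SZ))), SZ)))
  step 19: S(S(mul(add(S(add(Z, SZ)), mul(add(Z, mul(SZ, SZ)), add(SZ, SZ))), SZ)))
  step 20: S(S(mul(S(add(add(Z, SZ), mul(add(Z, mul(SZ, SZ)), add(SZ, SZ)))), SZ)))
  step 21: S(S(add(SZ, mul(add(add(Z, SZ), mul(add(Z, mul(SZ, SZ)), add(SZ, SZ))), SZ))))
  step 22: S(S(S(add(Z, mul(add(add(Z, SZ), mul(add(Z, mul(SZ, SZ)), add(SZ, SZ))), SZ)))))
  step 23: S(S(S(mul(add(add(Z, SZ), mul(add(Z, mul(SZ, SZ)), add(SZ, SZ))), SZ))))
  step 24: S(S(S(mul(add(SZ, mul(add(Z, mul(SZ, SZ)), add(SZ, SZ))), SZ))))
  step 25: S(S(S(mul(S(add(Z, mul(add(Z, mul(SZ, SZ)), add(SZ, SZ)))), SZ))))
  step 26: S(S(S(add(SZ, mul(add(Z, mul(add(Z, mul(SZ, SZ)), add(SZ, SZ))), SZ)))))
  step 27: S(S(S(S(add(Z, mul(add(Z, mul(add(Z, mul(SZ, SZ)), add(SZ, SZ))), SZ))))))
  step 28: S(S(S(S(mul(add(Z, mul(add(Z, mul(SZ, SZ)), add(SZ, SZ))), SZ)))))
  step 29: S(S(S(S(mul(mul(add(Z, mul(SZ, SZ)), add(SZ, SZ)), SZ)))))
  step 30: S(S(S(S(mul(mul(mul(SZ, SZ), add(SZ, SZ)), SZ)))))
  step 31: S(S(S(S(mul(mul(add(SZ, mul(Z, SZ)), add(SZ, SZ)), SZ)))))
  step 32: S(S(S(S(mul(mul(S(add(Z, mul(Z, SZ))), add(SZ, SZ)), SZ)))))
  step 33: S(S(S(S(mul(add(add(SZ, SZ), mul(add(Z, mul(Z, SZ)), add(SZ, SZ))), SZ)))))
  step 34: S(S(S(S(mul(add(S(add(Z, SZ)), mul(add(Z, mul(Z, SZ)), add(SZ, SZ))), SZ)))))
  step 35: S(S(S(S(mul(S(add(add(Z, SZ), mul(add(Z, mul(Z, SZ)), add(SZ, SZ)))), SZ)))))
  step 36: S(S(S(S(add(SZ, mul(add(add(Z, SZ), mul(add(Z, mul(Z, SZ)), add(SZ, SZ))), SZ))))))
  step 37: S(S(S(S(S(add(Z, mul(add(add(Z, SZ), mul(add(Z, mul(Z, SZ)), add(SZ, SZ))), SZ)))))))
  step 38: S(S(S(S(S(mul(add(add(Z, SZ), mul(add(Z, mul(Z, SZ)), add(SZ, SZ))), SZ))))))
  step 39: S(S(S(S(S(mul(add(SZ, mul(add(Z, mul(Z, SZ)), add(SZ, SZ))), SZ))))))
  step 40: S(S(S(S(S(mul(S(add(Z, mul(add(Z, mul(Z, SZ)), add(SZ, SZ)))), SZ))))))
  step 41: S(S(S(S(S(add(SZ, mul(add(Z, mul(add(Z, mul(Z, SZ)), add(SZ, SZ))), SZ)))))))
  step 42: S(S(S(S(S(S(add(Z, mul(add(Z, mul(add(Z, mul(Z, SZ)), add(SZ, SZ))), SZ))))))))
  step 43: S(S(S(S(S(S(mul(add(Z, mul(add(Z, mul(Z, SZ)), add(SZ, SZ))), SZ)))))))
  step 44: S(S(S(S(S(S(mul(mul(add(Z, mul(Z, SZ)), add(SZ, SZ)), SZ)))))))
  step 45: S(S(S(S(S(S(mul(mul(mul(Z, SZ), add(SZ, SZ)), SZ)))))))
  step 46: S(S(S(S(S(S(mul(mul(Z, add(SZ, SZ)), SZ)))))))
  step 47: S(S(S(S(S(S(mul(Z, SZ)))))))
  step 48: S^6(Z)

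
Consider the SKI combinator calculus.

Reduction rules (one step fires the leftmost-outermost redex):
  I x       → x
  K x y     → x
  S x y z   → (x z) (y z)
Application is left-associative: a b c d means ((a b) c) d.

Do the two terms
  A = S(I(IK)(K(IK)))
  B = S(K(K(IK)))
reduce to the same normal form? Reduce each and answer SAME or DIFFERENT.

Answer: SAME — A ⇓ S(K(KK)), B ⇓ S(K(KK))

Derivation:
Term A:
  start: S(I(IK)(K(IK)))
  →1  S(IK(K(IK)))
  →2  S(K(K(IK)))
  →3  S(K(KK))

Term B:
  start: S(K(K(IK)))
  →1  S(K(KK))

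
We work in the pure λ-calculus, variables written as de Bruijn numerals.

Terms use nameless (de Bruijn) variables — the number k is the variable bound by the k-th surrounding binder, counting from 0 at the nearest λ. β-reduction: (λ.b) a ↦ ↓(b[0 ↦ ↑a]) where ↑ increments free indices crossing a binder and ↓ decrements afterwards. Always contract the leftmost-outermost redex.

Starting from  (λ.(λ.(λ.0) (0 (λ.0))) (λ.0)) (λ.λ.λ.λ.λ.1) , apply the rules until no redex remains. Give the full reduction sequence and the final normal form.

Answer: normal form = λ.0  (in 4 steps)

Derivation:
  start: (λ.(λ.(λ.0) (0 (λ.0))) (λ.0)) (λ.λ.λ.λ.λ.1)
  →1  (λ.(λ.0) (0 (λ.0))) (λ.0)
  →2  (λ.0) ((λ.0) (λ.0))
  →3  (λ.0) (λ.0)
  →4  λ.0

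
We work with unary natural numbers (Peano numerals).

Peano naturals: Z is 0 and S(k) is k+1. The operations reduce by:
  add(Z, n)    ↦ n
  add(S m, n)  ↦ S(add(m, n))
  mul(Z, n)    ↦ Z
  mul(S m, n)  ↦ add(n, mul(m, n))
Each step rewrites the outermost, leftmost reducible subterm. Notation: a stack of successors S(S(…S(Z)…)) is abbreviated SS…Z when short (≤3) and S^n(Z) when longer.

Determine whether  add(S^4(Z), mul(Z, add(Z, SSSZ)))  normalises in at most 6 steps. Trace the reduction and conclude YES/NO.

  start: add(S^4(Z), mul(Z, add(Z, SSSZ)))
  →1  S(add(SSSZ, mul(Z, add(Z, SSSZ))))
  →2  S(S(add(SSZ, mul(Z, add(Z, SSSZ)))))
  →3  S(S(S(add(SZ, mul(Z, add(Z, SSSZ))))))
  →4  S(S(S(S(add(Z, mul(Z, add(Z, SSSZ)))))))
  →5  S(S(S(S(mul(Z, add(Z, SSSZ))))))
  →6  S^4(Z)

Answer: YES — reaches normal form S^4(Z) in 6 ≤ 6 steps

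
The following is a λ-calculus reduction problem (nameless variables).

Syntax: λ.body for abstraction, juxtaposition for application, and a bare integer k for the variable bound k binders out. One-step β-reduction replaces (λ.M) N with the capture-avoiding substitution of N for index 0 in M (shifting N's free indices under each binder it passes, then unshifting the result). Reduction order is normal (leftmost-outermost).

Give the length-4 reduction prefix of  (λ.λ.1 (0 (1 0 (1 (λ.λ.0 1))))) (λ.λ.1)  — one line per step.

  start: (λ.λ.1 (0 (1 0 (1 (λ.λ.0 1))))) (λ.λ.1)
  →1  λ.(λ.λ.1) (0 ((λ.λ.1) 0 ((λ.λ.1) (λ.λ.0 1))))
  →2  λ.λ.1 ((λ.λ.1) 1 ((λ.λ.1) (λ.λ.0 1)))
  →3  λ.λ.1 ((λ.2) ((λ.λ.1) (λ.λ.0 1)))
  →4  λ.λ.1 1

Answer: after 4 steps: λ.λ.1 1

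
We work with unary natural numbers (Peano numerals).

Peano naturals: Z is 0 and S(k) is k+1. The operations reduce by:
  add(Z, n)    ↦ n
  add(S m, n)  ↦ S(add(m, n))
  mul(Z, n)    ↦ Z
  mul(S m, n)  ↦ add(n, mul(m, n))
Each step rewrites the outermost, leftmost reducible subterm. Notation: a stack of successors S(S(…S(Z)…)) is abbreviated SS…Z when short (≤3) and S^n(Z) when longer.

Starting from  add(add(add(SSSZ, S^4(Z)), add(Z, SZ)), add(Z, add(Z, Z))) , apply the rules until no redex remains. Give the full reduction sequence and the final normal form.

  start: add(add(add(SSSZ, S^4(Z)), add(Z, SZ)), add(Z, add(Z, Z)))
  [1] add(add(S(add(SSZ, S^4(Z))), add(Z, SZ)), add(Z, add(Z, Z)))
  [2] add(S(add(add(SSZ, S^4(Z)), add(Z, SZ))), add(Z, add(Z, Z)))
  [3] S(add(add(add(SSZ, S^4(Z)), add(Z, SZ)), add(Z, add(Z, Z))))
  [4] S(add(add(S(add(SZ, S^4(Z))), add(Z, SZ)), add(Z, add(Z, Z))))
  [5] S(add(S(add(add(SZ, S^4(Z)), add(Z, SZ))), add(Z, add(Z, Z))))
  [6] S(S(add(add(add(SZ, S^4(Z)), add(Z, SZ)), add(Z, add(Z, Z)))))
  [7] S(S(add(add(S(add(Z, S^4(Z))), add(Z, SZ)), add(Z, add(Z, Z)))))
  [8] S(S(add(S(add(add(Z, S^4(Z)), add(Z, SZ))), add(Z, add(Z, Z)))))
  [9] S(S(S(add(add(add(Z, S^4(Z)), add(Z, SZ)), add(Z, add(Z, Z))))))
  [10] S(S(S(add(add(S^4(Z), add(Z, SZ)), add(Z, add(Z, Z))))))
  [11] S(S(S(add(S(add(SSSZ, add(Z, SZ))), add(Z, add(Z, Z))))))
  [12] S(S(S(S(add(add(SSSZ, add(Z, SZ)), add(Z, add(Z, Z)))))))
  [13] S(S(S(S(add(S(add(SSZ, add(Z, SZ))), add(Z, add(Z, Z)))))))
  [14] S(S(S(S(S(add(add(SSZ, add(Z, SZ)), add(Z, add(Z, Z))))))))
  [15] S(S(S(S(S(add(S(add(SZ, add(Z, SZ))), add(Z, add(Z, Z))))))))
  [16] S(S(S(S(S(S(add(add(SZ, add(Z, SZ)), add(Z, add(Z, Z)))))))))
  [17] S(S(S(S(S(S(add(S(add(Z, add(Z, SZ))), add(Z, add(Z, Z)))))))))
  [18] S(S(S(S(S(S(S(add(add(Z, add(Z, SZ)), add(Z, add(Z, Z))))))))))
  [19] S(S(S(S(S(S(S(add(add(Z, SZ), add(Z, add(Z, Z))))))))))
  [20] S(S(S(S(S(S(S(add(SZ, add(Z, add(Z, Z))))))))))
  [21] S(S(S(S(S(S(S(S(add(Z, add(Z, add(Z, Z)))))))))))
  [22] S(S(S(S(S(S(S(S(add(Z, add(Z, Z))))))))))
  [23] S(S(S(S(S(S(S(S(add(Z, Z)))))))))
  [24] S^8(Z)

Answer: normal form = S^8(Z)  (in 24 steps)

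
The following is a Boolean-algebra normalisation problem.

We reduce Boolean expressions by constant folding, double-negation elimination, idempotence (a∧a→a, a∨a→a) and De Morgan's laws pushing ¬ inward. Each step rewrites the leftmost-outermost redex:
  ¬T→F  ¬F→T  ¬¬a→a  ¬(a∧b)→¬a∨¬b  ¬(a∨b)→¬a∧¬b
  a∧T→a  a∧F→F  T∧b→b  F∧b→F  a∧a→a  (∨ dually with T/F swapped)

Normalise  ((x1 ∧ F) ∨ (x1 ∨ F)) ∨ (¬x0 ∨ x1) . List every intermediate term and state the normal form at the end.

  start: ((x1 ∧ F) ∨ (x1 ∨ F)) ∨ (¬x0 ∨ x1)
  →1  (F ∨ (x1 ∨ F)) ∨ (¬x0 ∨ x1)
  →2  (x1 ∨ F) ∨ (¬x0 ∨ x1)
  →3  x1 ∨ (¬x0 ∨ x1)

Answer: normal form = x1 ∨ (¬x0 ∨ x1)  (in 3 steps)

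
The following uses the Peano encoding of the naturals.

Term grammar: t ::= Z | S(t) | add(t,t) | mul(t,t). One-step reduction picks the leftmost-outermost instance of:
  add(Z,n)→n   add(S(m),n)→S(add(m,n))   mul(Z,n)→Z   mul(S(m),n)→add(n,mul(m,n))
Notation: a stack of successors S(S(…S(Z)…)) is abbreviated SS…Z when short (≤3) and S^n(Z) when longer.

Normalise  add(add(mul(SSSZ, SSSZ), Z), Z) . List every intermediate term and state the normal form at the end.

Answer: normal form = S^9(Z)  (in 36 steps)

Working:
  start: add(add(mul(SSSZ, SSSZ), Z), Z)
  →1  add(add(add(SSSZ, mul(SSZ, SSSZ)), Z), Z)
  →2  add(add(S(add(SSZ, mul(SSZ, SSSZ))), Z), Z)
  →3  add(S(add(add(SSZ, mul(SSZ, SSSZ)), Z)), Z)
  →4  S(add(add(add(SSZ, mul(SSZ, SSSZ)), Z), Z))
  →5  S(add(add(S(add(SZ, mul(SSZ, SSSZ))), Z), Z))
  →6  S(add(S(add(add(SZ, mul(SSZ, SSSZ)), Z)), Z))
  →7  S(S(add(add(add(SZ, mul(SSZ, SSSZ)), Z), Z)))
  →8  S(S(add(add(S(add(Z, mul(SSZ, SSSZ))), Z), Z)))
  →9  S(S(add(S(add(add(Z, mul(SSZ, SSSZ)), Z)), Z)))
  →10  S(S(S(add(add(add(Z, mul(SSZ, SSSZ)), Z), Z))))
  →11  S(S(S(add(add(mul(SSZ, SSSZ), Z), Z))))
  →12  S(S(S(add(add(add(SSSZ, mul(SZ, SSSZ)), Z), Z))))
  →13  S(S(S(add(add(S(add(SSZ, mul(SZ, SSSZ))), Z), Z))))
  →14  S(S(S(add(S(add(add(SSZ, mul(SZ, SSSZ)), Z)), Z))))
  →15  S(S(S(S(add(add(add(SSZ, mul(SZ, SSSZ)), Z), Z)))))
  →16  S(S(S(S(add(add(S(add(SZ, mul(SZ, SSSZ))), Z), Z)))))
  →17  S(S(S(S(add(S(add(add(SZ, mul(SZ, SSSZ)), Z)), Z)))))
  →18  S(S(S(S(S(add(add(add(SZ, mul(SZ, SSSZ)), Z), Z))))))
  →19  S(S(S(S(S(add(add(S(add(Z, mul(SZ, SSSZ))), Z), Z))))))
  →20  S(S(S(S(S(add(S(add(add(Z, mul(SZ, SSSZ)), Z)), Z))))))
  →21  S(S(S(S(S(S(add(add(add(Z, mul(SZ, SSSZ)), Z), Z)))))))
  →22  S(S(S(S(S(S(add(add(mul(SZ, SSSZ), Z), Z)))))))
  →23  S(S(S(S(S(S(add(add(add(SSSZ, mul(Z, SSSZ)), Z), Z)))))))
  →24  S(S(S(S(S(S(add(add(S(add(SSZ, mul(Z, SSSZ))), Z), Z)))))))
  →25  S(S(S(S(S(S(add(S(add(add(SSZ, mul(Z, SSSZ)), Z)), Z)))))))
  →26  S(S(S(S(S(S(S(add(add(add(SSZ, mul(Z, SSSZ)), Z), Z))))))))
  →27  S(S(S(S(S(S(S(add(add(S(add(SZ, mul(Z, SSSZ))), Z), Z))))))))
  →28  S(S(S(S(S(S(S(add(S(add(add(SZ, mul(Z, SSSZ)), Z)), Z))))))))
  →29  S(S(S(S(S(S(S(S(add(add(add(SZ, mul(Z, SSSZ)), Z), Z)))))))))
  →30  S(S(S(S(S(S(S(S(add(add(S(add(Z, mul(Z, SSSZ))), Z), Z)))))))))
  →31  S(S(S(S(S(S(S(S(add(S(add(add(Z, mul(Z, SSSZ)), Z)), Z)))))))))
  →32  S(S(S(S(S(S(S(S(S(add(add(add(Z, mul(Z, SSSZ)), Z), Z))))))))))
  →33  S(S(S(S(S(S(S(S(S(add(add(mul(Z, SSSZ), Z), Z))))))))))
  →34  S(S(S(S(S(S(S(S(S(add(add(Z, Z), Z))))))))))
  →35  S(S(S(S(S(S(S(S(S(add(Z, Z))))))))))
  →36  S^9(Z)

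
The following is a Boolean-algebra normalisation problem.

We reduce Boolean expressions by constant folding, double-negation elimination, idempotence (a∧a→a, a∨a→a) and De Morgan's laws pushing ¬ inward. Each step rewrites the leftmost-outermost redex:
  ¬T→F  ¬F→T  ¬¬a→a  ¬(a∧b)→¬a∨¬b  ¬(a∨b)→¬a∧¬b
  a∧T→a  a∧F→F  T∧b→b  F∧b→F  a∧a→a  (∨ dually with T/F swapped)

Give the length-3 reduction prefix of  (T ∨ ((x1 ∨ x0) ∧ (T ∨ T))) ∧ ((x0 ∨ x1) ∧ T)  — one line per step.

  start: (T ∨ ((x1 ∨ x0) ∧ (T ∨ T))) ∧ ((x0 ∨ x1) ∧ T)
  step 1: T ∧ ((x0 ∨ x1) ∧ T)
  step 2: (x0 ∨ x1) ∧ T
  step 3: x0 ∨ x1

Answer: after 3 steps: x0 ∨ x1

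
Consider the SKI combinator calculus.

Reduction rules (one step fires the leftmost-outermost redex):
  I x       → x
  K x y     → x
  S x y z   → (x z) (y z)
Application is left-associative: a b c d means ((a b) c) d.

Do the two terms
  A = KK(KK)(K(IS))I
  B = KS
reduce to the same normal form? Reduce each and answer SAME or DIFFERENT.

Answer: SAME — A ⇓ KS, B ⇓ KS

Reduction:
Term A:
  start: KK(KK)(K(IS))I
  →1  K(K(IS))I
  →2  K(IS)
  →3  KS

Term B:
  start: KS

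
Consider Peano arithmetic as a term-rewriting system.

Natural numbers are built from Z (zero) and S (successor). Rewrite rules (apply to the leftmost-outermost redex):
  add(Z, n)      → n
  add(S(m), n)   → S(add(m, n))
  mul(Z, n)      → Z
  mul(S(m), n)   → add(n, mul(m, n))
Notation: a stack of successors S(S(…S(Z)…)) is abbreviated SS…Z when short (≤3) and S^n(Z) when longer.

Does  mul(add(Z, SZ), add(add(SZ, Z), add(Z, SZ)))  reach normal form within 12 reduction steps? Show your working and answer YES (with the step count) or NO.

Answer: YES — reaches normal form SSZ in 11 ≤ 12 steps

Derivation:
  start: mul(add(Z, SZ), add(add(SZ, Z), add(Z, SZ)))
  step 1: mul(SZ, add(add(SZ, Z), add(Z, SZ)))
  step 2: add(add(add(SZ, Z), add(Z, SZ)), mul(Z, add(add(SZ, Z), add(Z, SZ))))
  step 3: add(add(S(add(Z, Z)), add(Z, SZ)), mul(Z, add(add(SZ, Z), add(Z, SZ))))
  step 4: add(S(add(add(Z, Z), add(Z, SZ))), mul(Z, add(add(SZ, Z), add(Z, SZ))))
  step 5: S(add(add(add(Z, Z), add(Z, SZ)), mul(Z, add(add(SZ, Z), add(Z, SZ)))))
  step 6: S(add(add(Z, add(Z, SZ)), mul(Z, add(add(SZ, Z), add(Z, SZ)))))
  step 7: S(add(add(Z, SZ), mul(Z, add(add(SZ, Z), add(Z, SZ)))))
  step 8: S(add(SZ, mul(Z, add(add(SZ, Z), add(Z, SZ)))))
  step 9: S(S(add(Z, mul(Z, add(add(SZ, Z), add(Z, SZ))))))
  step 10: S(S(mul(Z, add(add(SZ, Z), add(Z, SZ)))))
  step 11: SSZ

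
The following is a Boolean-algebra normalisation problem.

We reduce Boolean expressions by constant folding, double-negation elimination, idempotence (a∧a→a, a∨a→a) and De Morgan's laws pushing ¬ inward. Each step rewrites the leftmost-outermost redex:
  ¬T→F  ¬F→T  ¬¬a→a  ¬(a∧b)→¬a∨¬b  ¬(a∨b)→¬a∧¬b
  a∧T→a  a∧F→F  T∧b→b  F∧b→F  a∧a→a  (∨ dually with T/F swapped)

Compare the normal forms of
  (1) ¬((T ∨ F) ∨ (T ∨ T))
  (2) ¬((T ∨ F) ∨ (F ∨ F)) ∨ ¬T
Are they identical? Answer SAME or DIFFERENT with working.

Term A:
  start: ¬((T ∨ F) ∨ (T ∨ T))
  step 1: ¬(T ∨ F) ∧ ¬(T ∨ T)
  step 2: (¬T ∧ ¬F) ∧ ¬(T ∨ T)
  step 3: (F ∧ ¬F) ∧ ¬(T ∨ T)
  step 4: F ∧ ¬(T ∨ T)
  step 5: F

Term B:
  start: ¬((T ∨ F) ∨ (F ∨ F)) ∨ ¬T
  step 1: (¬(T ∨ F) ∧ ¬(F ∨ F)) ∨ ¬T
  step 2: ((¬T ∧ ¬F) ∧ ¬(F ∨ F)) ∨ ¬T
  step 3: ((F ∧ ¬F) ∧ ¬(F ∨ F)) ∨ ¬T
  step 4: (F ∧ ¬(F ∨ F)) ∨ ¬T
  step 5: F ∨ ¬T
  step 6: ¬T
  step 7: F

Answer: SAME — A ⇓ F, B ⇓ F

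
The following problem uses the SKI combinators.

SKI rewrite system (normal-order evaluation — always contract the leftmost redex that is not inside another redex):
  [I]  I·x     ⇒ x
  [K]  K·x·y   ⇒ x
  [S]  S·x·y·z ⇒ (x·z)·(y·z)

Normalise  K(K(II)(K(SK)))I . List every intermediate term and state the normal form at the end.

Answer: normal form = I  (in 3 steps)

Reduction:
  start: K(K(II)(K(SK)))I
  [1] K(II)(K(SK))
  [2] II
  [3] I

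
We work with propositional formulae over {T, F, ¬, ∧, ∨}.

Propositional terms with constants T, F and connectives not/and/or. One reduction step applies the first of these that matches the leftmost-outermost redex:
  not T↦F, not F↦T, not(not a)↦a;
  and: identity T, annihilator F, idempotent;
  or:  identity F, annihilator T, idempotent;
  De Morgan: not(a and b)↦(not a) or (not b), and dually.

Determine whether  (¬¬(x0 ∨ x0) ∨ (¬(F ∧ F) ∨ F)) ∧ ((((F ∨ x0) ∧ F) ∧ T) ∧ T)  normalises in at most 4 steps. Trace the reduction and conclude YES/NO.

  start: (¬¬(x0 ∨ x0) ∨ (¬(F ∧ F) ∨ F)) ∧ ((((F ∨ x0) ∧ F) ∧ T) ∧ T)
  →1  ((x0 ∨ x0) ∨ (¬(F ∧ F) ∨ F)) ∧ ((((F ∨ x0) ∧ F) ∧ T) ∧ T)
  →2  (x0 ∨ (¬(F ∧ F) ∨ F)) ∧ ((((F ∨ x0) ∧ F) ∧ T) ∧ T)
  →3  (x0 ∨ ¬(F ∧ F)) ∧ ((((F ∨ x0) ∧ F) ∧ T) ∧ T)
  →4  (x0 ∨ (¬F ∨ ¬F)) ∧ ((((F ∨ x0) ∧ F) ∧ T) ∧ T)

Answer: NO — after 4 steps the term is (x0 ∨ (¬F ∨ ¬F)) ∧ ((((F ∨ x0) ∧ F) ∧ T) ∧ T), not yet normal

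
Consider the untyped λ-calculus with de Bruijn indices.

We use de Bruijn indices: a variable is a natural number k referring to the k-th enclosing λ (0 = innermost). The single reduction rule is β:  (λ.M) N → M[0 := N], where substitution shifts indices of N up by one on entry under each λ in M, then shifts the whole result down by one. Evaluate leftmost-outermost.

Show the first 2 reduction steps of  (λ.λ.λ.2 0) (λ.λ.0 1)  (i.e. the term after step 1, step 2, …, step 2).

  start: (λ.λ.λ.2 0) (λ.λ.0 1)
  →1  λ.λ.(λ.λ.0 1) 0
  →2  λ.λ.λ.0 1

Answer: after 2 steps: λ.λ.λ.0 1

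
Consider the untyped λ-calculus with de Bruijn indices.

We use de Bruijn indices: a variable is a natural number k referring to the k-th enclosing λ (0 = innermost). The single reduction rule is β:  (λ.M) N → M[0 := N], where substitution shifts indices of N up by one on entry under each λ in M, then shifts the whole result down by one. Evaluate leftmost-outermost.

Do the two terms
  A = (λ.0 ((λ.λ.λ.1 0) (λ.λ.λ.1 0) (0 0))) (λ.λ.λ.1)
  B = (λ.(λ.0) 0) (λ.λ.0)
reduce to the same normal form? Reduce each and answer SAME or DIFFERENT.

Term A:
  start: (λ.0 ((λ.λ.λ.1 0) (λ.λ.λ.1 0) (0 0))) (λ.λ.λ.1)
  →1  (λ.λ.λ.1) ((λ.λ.λ.1 0) (λ.λ.λ.1 0) ((λ.λ.λ.1) (λ.λ.λ.1)))
  →2  λ.λ.1

Term B:
  start: (λ.(λ.0) 0) (λ.λ.0)
  →1  (λ.0) (λ.λ.0)
  →2  λ.λ.0

Answer: DIFFERENT — A ⇓ λ.λ.1, B ⇓ λ.λ.0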